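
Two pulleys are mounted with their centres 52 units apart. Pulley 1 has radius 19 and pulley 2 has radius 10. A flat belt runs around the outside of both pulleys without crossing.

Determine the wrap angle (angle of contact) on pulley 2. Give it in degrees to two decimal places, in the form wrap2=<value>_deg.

wrap2=160.07_deg

open belt: β = asin((r2−r1)/C) = asin(-9/52) = -9.9668°
wrap1 = π − 2β = 199.9335°
wrap2 = π + 2β = 160.0665°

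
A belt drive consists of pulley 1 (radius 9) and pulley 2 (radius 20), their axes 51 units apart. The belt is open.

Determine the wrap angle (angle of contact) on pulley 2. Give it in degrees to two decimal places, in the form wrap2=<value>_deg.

wrap2=204.91_deg

open belt: β = asin((r2−r1)/C) = asin(11/51) = 12.4558°
wrap1 = π − 2β = 155.0884°
wrap2 = π + 2β = 204.9116°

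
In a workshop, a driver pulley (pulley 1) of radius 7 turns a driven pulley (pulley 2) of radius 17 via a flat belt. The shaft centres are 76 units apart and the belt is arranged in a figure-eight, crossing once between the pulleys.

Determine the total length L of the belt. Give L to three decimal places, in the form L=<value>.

L=235.042

crossed belt: β = asin((r1+r2)/C) = asin(24/76) = 18.4085°
wrap1 = wrap2 = π + 2β = 216.8170°
tangent length = C·cosβ = 72.1110
L = (r1+r2)·wrap + 2·C·cosβ = 24·3.7842 + 2·72.1110 = 235.0421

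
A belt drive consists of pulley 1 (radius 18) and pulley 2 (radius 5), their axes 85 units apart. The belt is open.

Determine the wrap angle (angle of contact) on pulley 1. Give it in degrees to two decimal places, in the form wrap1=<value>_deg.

wrap1=197.59_deg

open belt: β = asin((r2−r1)/C) = asin(-13/85) = -8.7974°
wrap1 = π − 2β = 197.5948°
wrap2 = π + 2β = 162.4052°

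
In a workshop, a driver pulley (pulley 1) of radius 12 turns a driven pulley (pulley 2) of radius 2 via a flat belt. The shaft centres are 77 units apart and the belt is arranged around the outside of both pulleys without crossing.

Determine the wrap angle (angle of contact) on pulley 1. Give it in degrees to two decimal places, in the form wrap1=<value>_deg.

wrap1=194.92_deg

open belt: β = asin((r2−r1)/C) = asin(-10/77) = -7.4621°
wrap1 = π − 2β = 194.9242°
wrap2 = π + 2β = 165.0758°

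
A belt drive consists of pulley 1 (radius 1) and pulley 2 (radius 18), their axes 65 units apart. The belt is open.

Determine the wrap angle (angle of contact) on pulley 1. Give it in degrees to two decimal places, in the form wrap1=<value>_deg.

wrap1=149.68_deg

open belt: β = asin((r2−r1)/C) = asin(17/65) = 15.1614°
wrap1 = π − 2β = 149.6773°
wrap2 = π + 2β = 210.3227°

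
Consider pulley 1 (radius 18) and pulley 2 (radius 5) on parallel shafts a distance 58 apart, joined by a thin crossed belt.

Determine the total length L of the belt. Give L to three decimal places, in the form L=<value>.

L=197.503

crossed belt: β = asin((r1+r2)/C) = asin(23/58) = 23.3628°
wrap1 = wrap2 = π + 2β = 226.7256°
tangent length = C·cosβ = 53.2447
L = (r1+r2)·wrap + 2·C·cosβ = 23·3.9571 + 2·53.2447 = 197.5029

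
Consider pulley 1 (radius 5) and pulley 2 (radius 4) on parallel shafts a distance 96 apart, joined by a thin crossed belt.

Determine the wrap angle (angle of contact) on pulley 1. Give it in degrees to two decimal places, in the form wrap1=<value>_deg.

wrap1=190.76_deg

crossed belt: β = asin((r1+r2)/C) = asin(9/96) = 5.3794°
wrap1 = wrap2 = π + 2β = 190.7588°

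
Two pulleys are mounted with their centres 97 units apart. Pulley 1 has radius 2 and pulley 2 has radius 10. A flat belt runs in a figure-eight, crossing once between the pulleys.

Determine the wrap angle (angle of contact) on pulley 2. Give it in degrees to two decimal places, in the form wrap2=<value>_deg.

wrap2=194.21_deg

crossed belt: β = asin((r1+r2)/C) = asin(12/97) = 7.1063°
wrap1 = wrap2 = π + 2β = 194.2127°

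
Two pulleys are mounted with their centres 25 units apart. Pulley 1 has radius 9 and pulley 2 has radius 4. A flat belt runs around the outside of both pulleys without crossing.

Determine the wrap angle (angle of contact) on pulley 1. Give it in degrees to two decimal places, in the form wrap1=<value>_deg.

open belt: β = asin((r2−r1)/C) = asin(-5/25) = -11.5370°
wrap1 = π − 2β = 203.0739°
wrap2 = π + 2β = 156.9261°

wrap1=203.07_deg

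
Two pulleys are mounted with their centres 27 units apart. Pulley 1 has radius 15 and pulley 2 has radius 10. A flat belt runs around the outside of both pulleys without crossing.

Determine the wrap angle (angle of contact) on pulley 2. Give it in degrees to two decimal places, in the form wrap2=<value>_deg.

open belt: β = asin((r2−r1)/C) = asin(-5/27) = -10.6719°
wrap1 = π − 2β = 201.3439°
wrap2 = π + 2β = 158.6561°

wrap2=158.66_deg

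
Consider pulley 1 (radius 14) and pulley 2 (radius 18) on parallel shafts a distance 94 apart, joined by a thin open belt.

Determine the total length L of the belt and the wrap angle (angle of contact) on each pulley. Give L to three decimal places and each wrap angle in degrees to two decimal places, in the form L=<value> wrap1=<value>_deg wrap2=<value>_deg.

L=288.701 wrap1=175.12_deg wrap2=184.88_deg

open belt: β = asin((r2−r1)/C) = asin(4/94) = 2.4389°
wrap1 = π − 2β = 175.1223°
wrap2 = π + 2β = 184.8777°
tangent length = C·cosβ = 93.9149
L = r1·wrap1 + r2·wrap2 + 2·C·cosβ = 14·3.0565 + 18·3.2267 + 2·93.9149 = 288.7012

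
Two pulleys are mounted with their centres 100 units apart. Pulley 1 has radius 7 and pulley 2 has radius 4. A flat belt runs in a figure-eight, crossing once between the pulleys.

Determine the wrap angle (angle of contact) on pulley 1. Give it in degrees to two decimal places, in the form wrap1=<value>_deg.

crossed belt: β = asin((r1+r2)/C) = asin(11/100) = 6.3153°
wrap1 = wrap2 = π + 2β = 192.6306°

wrap1=192.63_deg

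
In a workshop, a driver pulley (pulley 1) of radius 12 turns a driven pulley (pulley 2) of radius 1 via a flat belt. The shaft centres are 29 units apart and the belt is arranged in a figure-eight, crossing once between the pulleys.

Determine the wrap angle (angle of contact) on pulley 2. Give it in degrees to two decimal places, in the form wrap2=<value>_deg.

wrap2=233.27_deg

crossed belt: β = asin((r1+r2)/C) = asin(13/29) = 26.6331°
wrap1 = wrap2 = π + 2β = 233.2662°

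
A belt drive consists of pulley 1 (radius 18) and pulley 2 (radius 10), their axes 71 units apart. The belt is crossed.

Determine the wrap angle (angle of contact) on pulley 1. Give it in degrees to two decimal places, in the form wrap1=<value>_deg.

crossed belt: β = asin((r1+r2)/C) = asin(28/71) = 23.2265°
wrap1 = wrap2 = π + 2β = 226.4529°

wrap1=226.45_deg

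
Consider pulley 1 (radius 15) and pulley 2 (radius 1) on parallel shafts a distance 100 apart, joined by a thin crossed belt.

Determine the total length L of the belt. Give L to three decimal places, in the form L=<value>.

L=252.831

crossed belt: β = asin((r1+r2)/C) = asin(16/100) = 9.2069°
wrap1 = wrap2 = π + 2β = 198.4138°
tangent length = C·cosβ = 98.7117
L = (r1+r2)·wrap + 2·C·cosβ = 16·3.4630 + 2·98.7117 = 252.8310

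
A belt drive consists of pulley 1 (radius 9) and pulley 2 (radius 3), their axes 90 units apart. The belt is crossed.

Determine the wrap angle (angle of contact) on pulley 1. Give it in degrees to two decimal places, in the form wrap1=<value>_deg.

wrap1=195.32_deg

crossed belt: β = asin((r1+r2)/C) = asin(12/90) = 7.6623°
wrap1 = wrap2 = π + 2β = 195.3245°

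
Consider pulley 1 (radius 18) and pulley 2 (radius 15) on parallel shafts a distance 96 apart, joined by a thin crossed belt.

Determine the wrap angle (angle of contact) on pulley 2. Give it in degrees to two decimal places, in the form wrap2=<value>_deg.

crossed belt: β = asin((r1+r2)/C) = asin(33/96) = 20.1055°
wrap1 = wrap2 = π + 2β = 220.2110°

wrap2=220.21_deg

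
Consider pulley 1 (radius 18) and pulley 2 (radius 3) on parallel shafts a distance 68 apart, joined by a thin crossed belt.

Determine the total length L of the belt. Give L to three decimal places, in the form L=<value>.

L=208.512

crossed belt: β = asin((r1+r2)/C) = asin(21/68) = 17.9883°
wrap1 = wrap2 = π + 2β = 215.9767°
tangent length = C·cosβ = 64.6761
L = (r1+r2)·wrap + 2·C·cosβ = 21·3.7695 + 2·64.6761 = 208.5118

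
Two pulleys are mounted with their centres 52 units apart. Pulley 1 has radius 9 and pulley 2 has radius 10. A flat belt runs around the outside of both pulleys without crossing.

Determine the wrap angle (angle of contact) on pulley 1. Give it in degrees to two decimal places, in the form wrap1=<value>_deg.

wrap1=177.80_deg

open belt: β = asin((r2−r1)/C) = asin(1/52) = 1.1019°
wrap1 = π − 2β = 177.7962°
wrap2 = π + 2β = 182.2038°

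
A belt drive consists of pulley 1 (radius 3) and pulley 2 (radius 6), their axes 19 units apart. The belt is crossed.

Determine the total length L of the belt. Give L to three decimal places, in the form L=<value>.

crossed belt: β = asin((r1+r2)/C) = asin(9/19) = 28.2737°
wrap1 = wrap2 = π + 2β = 236.5474°
tangent length = C·cosβ = 16.7332
L = (r1+r2)·wrap + 2·C·cosβ = 9·4.1285 + 2·16.7332 = 70.6232

L=70.623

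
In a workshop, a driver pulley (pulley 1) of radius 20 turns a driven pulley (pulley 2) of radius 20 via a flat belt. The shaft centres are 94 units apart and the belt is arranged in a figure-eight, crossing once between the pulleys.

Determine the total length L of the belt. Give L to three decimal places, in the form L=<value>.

crossed belt: β = asin((r1+r2)/C) = asin(40/94) = 25.1843°
wrap1 = wrap2 = π + 2β = 230.3687°
tangent length = C·cosβ = 85.0647
L = (r1+r2)·wrap + 2·C·cosβ = 40·4.0207 + 2·85.0647 = 330.9570

L=330.957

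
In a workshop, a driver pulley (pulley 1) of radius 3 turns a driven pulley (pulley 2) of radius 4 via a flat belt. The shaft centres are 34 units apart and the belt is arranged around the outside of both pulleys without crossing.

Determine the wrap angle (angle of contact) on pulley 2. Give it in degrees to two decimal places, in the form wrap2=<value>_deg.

wrap2=183.37_deg

open belt: β = asin((r2−r1)/C) = asin(1/34) = 1.6854°
wrap1 = π − 2β = 176.6292°
wrap2 = π + 2β = 183.3708°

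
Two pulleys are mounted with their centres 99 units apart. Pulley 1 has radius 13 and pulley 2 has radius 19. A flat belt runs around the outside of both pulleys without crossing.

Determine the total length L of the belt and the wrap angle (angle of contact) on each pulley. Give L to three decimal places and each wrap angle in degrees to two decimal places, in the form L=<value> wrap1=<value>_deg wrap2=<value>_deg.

open belt: β = asin((r2−r1)/C) = asin(6/99) = 3.4746°
wrap1 = π − 2β = 173.0508°
wrap2 = π + 2β = 186.9492°
tangent length = C·cosβ = 98.8180
L = r1·wrap1 + r2·wrap2 + 2·C·cosβ = 13·3.0203 + 19·3.2629 + 2·98.8180 = 298.8947

L=298.895 wrap1=173.05_deg wrap2=186.95_deg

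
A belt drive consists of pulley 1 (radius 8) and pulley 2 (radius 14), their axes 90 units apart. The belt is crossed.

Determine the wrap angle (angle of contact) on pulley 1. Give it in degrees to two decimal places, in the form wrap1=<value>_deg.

wrap1=208.30_deg

crossed belt: β = asin((r1+r2)/C) = asin(22/90) = 14.1490°
wrap1 = wrap2 = π + 2β = 208.2980°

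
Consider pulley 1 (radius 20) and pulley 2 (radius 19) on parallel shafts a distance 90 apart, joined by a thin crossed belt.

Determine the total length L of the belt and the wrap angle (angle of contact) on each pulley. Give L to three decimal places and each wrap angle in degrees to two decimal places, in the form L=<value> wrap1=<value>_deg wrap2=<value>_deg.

L=319.703 wrap1=231.36_deg wrap2=231.36_deg

crossed belt: β = asin((r1+r2)/C) = asin(39/90) = 25.6793°
wrap1 = wrap2 = π + 2β = 231.3586°
tangent length = C·cosβ = 81.1110
L = (r1+r2)·wrap + 2·C·cosβ = 39·4.0380 + 2·81.1110 = 319.7029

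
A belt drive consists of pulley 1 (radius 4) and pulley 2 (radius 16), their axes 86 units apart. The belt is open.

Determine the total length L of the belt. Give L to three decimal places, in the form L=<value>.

open belt: β = asin((r2−r1)/C) = asin(12/86) = 8.0209°
wrap1 = π − 2β = 163.9581°
wrap2 = π + 2β = 196.0419°
tangent length = C·cosβ = 85.1587
L = r1·wrap1 + r2·wrap2 + 2·C·cosβ = 4·2.8616 + 16·3.4216 + 2·85.1587 = 236.5090

L=236.509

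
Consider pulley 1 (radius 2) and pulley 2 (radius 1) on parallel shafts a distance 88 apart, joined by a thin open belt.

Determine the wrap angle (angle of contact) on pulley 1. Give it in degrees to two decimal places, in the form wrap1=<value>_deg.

open belt: β = asin((r2−r1)/C) = asin(-1/88) = -0.6511°
wrap1 = π − 2β = 181.3022°
wrap2 = π + 2β = 178.6978°

wrap1=181.30_deg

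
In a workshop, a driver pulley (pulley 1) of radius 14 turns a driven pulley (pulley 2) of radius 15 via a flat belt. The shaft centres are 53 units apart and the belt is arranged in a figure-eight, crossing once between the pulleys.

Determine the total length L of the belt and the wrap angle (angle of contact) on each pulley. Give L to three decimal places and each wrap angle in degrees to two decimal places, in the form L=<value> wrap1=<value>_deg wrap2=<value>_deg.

L=213.411 wrap1=246.35_deg wrap2=246.35_deg

crossed belt: β = asin((r1+r2)/C) = asin(29/53) = 33.1731°
wrap1 = wrap2 = π + 2β = 246.3461°
tangent length = C·cosβ = 44.3621
L = (r1+r2)·wrap + 2·C·cosβ = 29·4.2996 + 2·44.3621 = 213.4113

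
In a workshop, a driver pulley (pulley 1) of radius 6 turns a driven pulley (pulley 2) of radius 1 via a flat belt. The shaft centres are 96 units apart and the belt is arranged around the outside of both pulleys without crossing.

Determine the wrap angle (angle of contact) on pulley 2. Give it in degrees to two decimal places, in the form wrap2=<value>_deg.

wrap2=174.03_deg

open belt: β = asin((r2−r1)/C) = asin(-5/96) = -2.9855°
wrap1 = π − 2β = 185.9710°
wrap2 = π + 2β = 174.0290°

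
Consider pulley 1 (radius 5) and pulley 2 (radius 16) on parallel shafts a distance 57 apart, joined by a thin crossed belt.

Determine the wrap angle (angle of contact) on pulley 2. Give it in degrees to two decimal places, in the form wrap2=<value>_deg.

wrap2=223.24_deg

crossed belt: β = asin((r1+r2)/C) = asin(21/57) = 21.6183°
wrap1 = wrap2 = π + 2β = 223.2365°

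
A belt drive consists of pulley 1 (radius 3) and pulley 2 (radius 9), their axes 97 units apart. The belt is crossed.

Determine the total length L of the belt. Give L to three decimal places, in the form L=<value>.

L=233.186

crossed belt: β = asin((r1+r2)/C) = asin(12/97) = 7.1063°
wrap1 = wrap2 = π + 2β = 194.2127°
tangent length = C·cosβ = 96.2549
L = (r1+r2)·wrap + 2·C·cosβ = 12·3.3897 + 2·96.2549 = 233.1856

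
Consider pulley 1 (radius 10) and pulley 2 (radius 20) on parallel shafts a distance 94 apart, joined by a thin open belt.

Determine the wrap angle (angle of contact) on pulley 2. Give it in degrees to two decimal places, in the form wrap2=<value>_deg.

wrap2=192.21_deg

open belt: β = asin((r2−r1)/C) = asin(10/94) = 6.1069°
wrap1 = π − 2β = 167.7863°
wrap2 = π + 2β = 192.2137°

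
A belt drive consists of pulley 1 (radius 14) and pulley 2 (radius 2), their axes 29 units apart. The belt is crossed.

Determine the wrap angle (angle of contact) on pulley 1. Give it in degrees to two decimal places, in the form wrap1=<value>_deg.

wrap1=246.97_deg

crossed belt: β = asin((r1+r2)/C) = asin(16/29) = 33.4854°
wrap1 = wrap2 = π + 2β = 246.9708°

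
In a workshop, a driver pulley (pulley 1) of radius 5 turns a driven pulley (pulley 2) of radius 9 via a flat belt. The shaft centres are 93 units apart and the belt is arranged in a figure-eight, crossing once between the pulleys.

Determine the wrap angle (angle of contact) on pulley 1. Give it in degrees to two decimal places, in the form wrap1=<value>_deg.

wrap1=197.32_deg

crossed belt: β = asin((r1+r2)/C) = asin(14/93) = 8.6581°
wrap1 = wrap2 = π + 2β = 197.3162°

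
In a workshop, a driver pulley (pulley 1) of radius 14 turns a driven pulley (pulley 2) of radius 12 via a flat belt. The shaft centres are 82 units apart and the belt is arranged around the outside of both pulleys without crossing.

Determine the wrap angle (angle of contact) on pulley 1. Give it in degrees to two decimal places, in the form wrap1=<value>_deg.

wrap1=182.80_deg

open belt: β = asin((r2−r1)/C) = asin(-2/82) = -1.3976°
wrap1 = π − 2β = 182.7952°
wrap2 = π + 2β = 177.2048°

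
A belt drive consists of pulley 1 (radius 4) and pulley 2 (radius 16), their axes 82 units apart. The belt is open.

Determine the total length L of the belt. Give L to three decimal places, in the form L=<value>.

L=228.591

open belt: β = asin((r2−r1)/C) = asin(12/82) = 8.4150°
wrap1 = π − 2β = 163.1701°
wrap2 = π + 2β = 196.8299°
tangent length = C·cosβ = 81.1172
L = r1·wrap1 + r2·wrap2 + 2·C·cosβ = 4·2.8479 + 16·3.4353 + 2·81.1172 = 228.5911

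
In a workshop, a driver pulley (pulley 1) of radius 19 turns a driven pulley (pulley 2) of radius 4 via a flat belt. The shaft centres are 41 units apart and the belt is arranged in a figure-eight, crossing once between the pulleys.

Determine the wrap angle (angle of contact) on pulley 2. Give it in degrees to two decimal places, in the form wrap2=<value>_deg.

crossed belt: β = asin((r1+r2)/C) = asin(23/41) = 34.1233°
wrap1 = wrap2 = π + 2β = 248.2466°

wrap2=248.25_deg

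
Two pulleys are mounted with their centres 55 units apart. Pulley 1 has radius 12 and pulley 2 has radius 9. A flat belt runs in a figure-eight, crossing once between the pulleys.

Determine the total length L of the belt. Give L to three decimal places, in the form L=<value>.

L=184.094

crossed belt: β = asin((r1+r2)/C) = asin(21/55) = 22.4464°
wrap1 = wrap2 = π + 2β = 224.8927°
tangent length = C·cosβ = 50.8331
L = (r1+r2)·wrap + 2·C·cosβ = 21·3.9251 + 2·50.8331 = 184.0936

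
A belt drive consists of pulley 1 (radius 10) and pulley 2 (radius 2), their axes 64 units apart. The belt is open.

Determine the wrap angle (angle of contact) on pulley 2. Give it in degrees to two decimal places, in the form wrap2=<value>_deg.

open belt: β = asin((r2−r1)/C) = asin(-8/64) = -7.1808°
wrap1 = π − 2β = 194.3615°
wrap2 = π + 2β = 165.6385°

wrap2=165.64_deg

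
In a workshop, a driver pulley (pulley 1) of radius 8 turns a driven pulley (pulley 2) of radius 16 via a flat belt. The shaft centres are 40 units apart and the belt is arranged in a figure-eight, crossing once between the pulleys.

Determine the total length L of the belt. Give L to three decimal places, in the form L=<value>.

crossed belt: β = asin((r1+r2)/C) = asin(24/40) = 36.8699°
wrap1 = wrap2 = π + 2β = 253.7398°
tangent length = C·cosβ = 32.0000
L = (r1+r2)·wrap + 2·C·cosβ = 24·4.4286 + 2·32.0000 = 170.2863

L=170.286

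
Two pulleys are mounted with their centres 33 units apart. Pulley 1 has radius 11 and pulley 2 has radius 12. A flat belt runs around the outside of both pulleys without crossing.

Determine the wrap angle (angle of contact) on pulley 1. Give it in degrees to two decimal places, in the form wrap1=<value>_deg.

wrap1=176.53_deg

open belt: β = asin((r2−r1)/C) = asin(1/33) = 1.7365°
wrap1 = π − 2β = 176.5270°
wrap2 = π + 2β = 183.4730°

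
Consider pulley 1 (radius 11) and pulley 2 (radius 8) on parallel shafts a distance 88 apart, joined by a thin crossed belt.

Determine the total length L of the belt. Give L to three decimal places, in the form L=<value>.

L=239.809

crossed belt: β = asin((r1+r2)/C) = asin(19/88) = 12.4689°
wrap1 = wrap2 = π + 2β = 204.9377°
tangent length = C·cosβ = 85.9244
L = (r1+r2)·wrap + 2·C·cosβ = 19·3.5768 + 2·85.9244 = 239.8087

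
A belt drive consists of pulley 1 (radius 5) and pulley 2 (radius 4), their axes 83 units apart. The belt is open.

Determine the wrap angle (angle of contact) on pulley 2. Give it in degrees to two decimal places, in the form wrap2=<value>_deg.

open belt: β = asin((r2−r1)/C) = asin(-1/83) = -0.6903°
wrap1 = π − 2β = 181.3807°
wrap2 = π + 2β = 178.6193°

wrap2=178.62_deg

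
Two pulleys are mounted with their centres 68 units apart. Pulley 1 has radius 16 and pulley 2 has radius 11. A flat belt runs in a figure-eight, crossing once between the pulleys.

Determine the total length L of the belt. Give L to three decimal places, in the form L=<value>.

L=231.692

crossed belt: β = asin((r1+r2)/C) = asin(27/68) = 23.3944°
wrap1 = wrap2 = π + 2β = 226.7889°
tangent length = C·cosβ = 62.4099
L = (r1+r2)·wrap + 2·C·cosβ = 27·3.9582 + 2·62.4099 = 231.6916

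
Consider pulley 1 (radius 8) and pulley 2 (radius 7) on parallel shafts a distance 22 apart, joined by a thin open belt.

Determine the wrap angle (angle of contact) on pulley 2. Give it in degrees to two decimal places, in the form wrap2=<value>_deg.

wrap2=174.79_deg

open belt: β = asin((r2−r1)/C) = asin(-1/22) = -2.6053°
wrap1 = π − 2β = 185.2105°
wrap2 = π + 2β = 174.7895°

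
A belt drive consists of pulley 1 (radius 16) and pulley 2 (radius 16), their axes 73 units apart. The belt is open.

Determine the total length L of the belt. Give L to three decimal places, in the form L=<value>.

open belt: β = asin((r2−r1)/C) = asin(0/73) = 0.0000°
wrap1 = π − 2β = 180.0000°
wrap2 = π + 2β = 180.0000°
tangent length = C·cosβ = 73.0000
L = r1·wrap1 + r2·wrap2 + 2·C·cosβ = 16·3.1416 + 16·3.1416 + 2·73.0000 = 246.5310

L=246.531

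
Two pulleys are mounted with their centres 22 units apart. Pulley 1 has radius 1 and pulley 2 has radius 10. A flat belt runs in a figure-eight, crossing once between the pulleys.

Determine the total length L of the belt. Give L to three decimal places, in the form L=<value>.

L=84.182

crossed belt: β = asin((r1+r2)/C) = asin(11/22) = 30.0000°
wrap1 = wrap2 = π + 2β = 240.0000°
tangent length = C·cosβ = 19.0526
L = (r1+r2)·wrap + 2·C·cosβ = 11·4.1888 + 2·19.0526 = 84.1818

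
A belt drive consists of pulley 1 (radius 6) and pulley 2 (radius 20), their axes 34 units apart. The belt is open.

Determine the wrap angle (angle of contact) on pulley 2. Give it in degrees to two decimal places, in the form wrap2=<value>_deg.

open belt: β = asin((r2−r1)/C) = asin(14/34) = 24.3157°
wrap1 = π − 2β = 131.3685°
wrap2 = π + 2β = 228.6315°

wrap2=228.63_deg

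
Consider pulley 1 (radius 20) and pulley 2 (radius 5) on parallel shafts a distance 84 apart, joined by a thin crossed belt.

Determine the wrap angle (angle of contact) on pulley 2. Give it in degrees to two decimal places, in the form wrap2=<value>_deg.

crossed belt: β = asin((r1+r2)/C) = asin(25/84) = 17.3147°
wrap1 = wrap2 = π + 2β = 214.6293°

wrap2=214.63_deg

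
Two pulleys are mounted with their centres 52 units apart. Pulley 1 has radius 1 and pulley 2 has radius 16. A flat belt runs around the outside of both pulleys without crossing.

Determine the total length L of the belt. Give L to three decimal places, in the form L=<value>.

L=161.765

open belt: β = asin((r2−r1)/C) = asin(15/52) = 16.7659°
wrap1 = π − 2β = 146.4683°
wrap2 = π + 2β = 213.5317°
tangent length = C·cosβ = 49.7896
L = r1·wrap1 + r2·wrap2 + 2·C·cosβ = 1·2.5564 + 16·3.7268 + 2·49.7896 = 161.7648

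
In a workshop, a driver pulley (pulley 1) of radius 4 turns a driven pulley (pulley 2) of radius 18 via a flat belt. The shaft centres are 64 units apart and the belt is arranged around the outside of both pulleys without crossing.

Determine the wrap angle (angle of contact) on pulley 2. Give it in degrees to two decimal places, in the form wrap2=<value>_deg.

open belt: β = asin((r2−r1)/C) = asin(14/64) = 12.6356°
wrap1 = π − 2β = 154.7287°
wrap2 = π + 2β = 205.2713°

wrap2=205.27_deg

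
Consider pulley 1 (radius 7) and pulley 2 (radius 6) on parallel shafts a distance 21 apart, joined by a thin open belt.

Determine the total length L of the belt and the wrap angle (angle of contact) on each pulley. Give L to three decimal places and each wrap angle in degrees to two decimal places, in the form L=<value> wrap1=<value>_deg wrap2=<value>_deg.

L=82.888 wrap1=185.46_deg wrap2=174.54_deg

open belt: β = asin((r2−r1)/C) = asin(-1/21) = -2.7294°
wrap1 = π − 2β = 185.4588°
wrap2 = π + 2β = 174.5412°
tangent length = C·cosβ = 20.9762
L = r1·wrap1 + r2·wrap2 + 2·C·cosβ = 7·3.2369 + 6·3.0463 + 2·20.9762 = 82.8883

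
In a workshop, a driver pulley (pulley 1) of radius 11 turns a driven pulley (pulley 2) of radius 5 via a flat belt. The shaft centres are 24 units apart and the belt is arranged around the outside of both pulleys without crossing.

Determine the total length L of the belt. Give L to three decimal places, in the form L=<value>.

open belt: β = asin((r2−r1)/C) = asin(-6/24) = -14.4775°
wrap1 = π − 2β = 208.9550°
wrap2 = π + 2β = 151.0450°
tangent length = C·cosβ = 23.2379
L = r1·wrap1 + r2·wrap2 + 2·C·cosβ = 11·3.6470 + 5·2.6362 + 2·23.2379 = 99.7734

L=99.773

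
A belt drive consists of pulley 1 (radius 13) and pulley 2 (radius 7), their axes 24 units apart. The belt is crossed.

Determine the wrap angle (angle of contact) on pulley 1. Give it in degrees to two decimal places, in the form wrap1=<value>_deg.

crossed belt: β = asin((r1+r2)/C) = asin(20/24) = 56.4427°
wrap1 = wrap2 = π + 2β = 292.8854°

wrap1=292.89_deg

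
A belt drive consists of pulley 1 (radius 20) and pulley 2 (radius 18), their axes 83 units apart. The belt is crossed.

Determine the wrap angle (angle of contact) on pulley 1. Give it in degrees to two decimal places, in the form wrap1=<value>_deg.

wrap1=234.49_deg

crossed belt: β = asin((r1+r2)/C) = asin(38/83) = 27.2473°
wrap1 = wrap2 = π + 2β = 234.4945°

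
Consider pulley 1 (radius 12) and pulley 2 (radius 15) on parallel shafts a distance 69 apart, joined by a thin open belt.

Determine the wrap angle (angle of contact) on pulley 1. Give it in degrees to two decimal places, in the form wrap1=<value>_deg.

open belt: β = asin((r2−r1)/C) = asin(3/69) = 2.4919°
wrap1 = π − 2β = 175.0162°
wrap2 = π + 2β = 184.9838°

wrap1=175.02_deg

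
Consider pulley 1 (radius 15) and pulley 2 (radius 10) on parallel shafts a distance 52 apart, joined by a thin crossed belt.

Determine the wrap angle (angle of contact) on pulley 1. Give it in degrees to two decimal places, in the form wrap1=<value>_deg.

wrap1=237.47_deg

crossed belt: β = asin((r1+r2)/C) = asin(25/52) = 28.7357°
wrap1 = wrap2 = π + 2β = 237.4713°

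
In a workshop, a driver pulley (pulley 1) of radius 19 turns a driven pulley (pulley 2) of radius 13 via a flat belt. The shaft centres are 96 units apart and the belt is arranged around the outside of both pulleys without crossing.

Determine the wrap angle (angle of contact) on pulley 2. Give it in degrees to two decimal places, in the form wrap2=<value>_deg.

open belt: β = asin((r2−r1)/C) = asin(-6/96) = -3.5833°
wrap1 = π − 2β = 187.1666°
wrap2 = π + 2β = 172.8334°

wrap2=172.83_deg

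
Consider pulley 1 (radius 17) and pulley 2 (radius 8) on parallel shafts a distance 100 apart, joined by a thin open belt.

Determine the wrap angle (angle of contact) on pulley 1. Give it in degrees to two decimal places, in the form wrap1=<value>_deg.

wrap1=190.33_deg

open belt: β = asin((r2−r1)/C) = asin(-9/100) = -5.1636°
wrap1 = π − 2β = 190.3272°
wrap2 = π + 2β = 169.6728°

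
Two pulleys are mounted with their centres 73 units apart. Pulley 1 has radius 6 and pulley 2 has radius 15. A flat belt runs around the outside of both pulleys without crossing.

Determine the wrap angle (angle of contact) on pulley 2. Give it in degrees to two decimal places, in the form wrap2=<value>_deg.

open belt: β = asin((r2−r1)/C) = asin(9/73) = 7.0819°
wrap1 = π − 2β = 165.8362°
wrap2 = π + 2β = 194.1638°

wrap2=194.16_deg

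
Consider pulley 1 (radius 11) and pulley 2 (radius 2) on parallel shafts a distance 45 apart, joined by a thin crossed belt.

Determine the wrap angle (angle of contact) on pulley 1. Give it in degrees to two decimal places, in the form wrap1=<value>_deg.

crossed belt: β = asin((r1+r2)/C) = asin(13/45) = 16.7914°
wrap1 = wrap2 = π + 2β = 213.5829°

wrap1=213.58_deg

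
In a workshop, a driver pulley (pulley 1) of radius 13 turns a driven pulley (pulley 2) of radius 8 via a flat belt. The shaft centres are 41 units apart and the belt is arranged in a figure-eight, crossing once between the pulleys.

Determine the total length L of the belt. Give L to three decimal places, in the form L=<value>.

crossed belt: β = asin((r1+r2)/C) = asin(21/41) = 30.8102°
wrap1 = wrap2 = π + 2β = 241.6203°
tangent length = C·cosβ = 35.2136
L = (r1+r2)·wrap + 2·C·cosβ = 21·4.2171 + 2·35.2136 = 158.9857

L=158.986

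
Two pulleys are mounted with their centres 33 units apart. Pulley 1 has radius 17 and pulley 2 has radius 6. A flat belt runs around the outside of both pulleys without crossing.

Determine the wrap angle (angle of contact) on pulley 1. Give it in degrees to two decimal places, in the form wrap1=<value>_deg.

wrap1=218.94_deg

open belt: β = asin((r2−r1)/C) = asin(-11/33) = -19.4712°
wrap1 = π − 2β = 218.9424°
wrap2 = π + 2β = 141.0576°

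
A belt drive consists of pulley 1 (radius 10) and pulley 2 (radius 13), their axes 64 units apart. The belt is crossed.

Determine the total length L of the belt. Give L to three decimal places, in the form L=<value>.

crossed belt: β = asin((r1+r2)/C) = asin(23/64) = 21.0618°
wrap1 = wrap2 = π + 2β = 222.1236°
tangent length = C·cosβ = 59.7244
L = (r1+r2)·wrap + 2·C·cosβ = 23·3.8768 + 2·59.7244 = 208.6149

L=208.615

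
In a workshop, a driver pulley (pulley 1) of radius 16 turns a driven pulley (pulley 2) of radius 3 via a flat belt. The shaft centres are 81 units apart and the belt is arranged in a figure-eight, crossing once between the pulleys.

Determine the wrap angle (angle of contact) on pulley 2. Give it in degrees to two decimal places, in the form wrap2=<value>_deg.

crossed belt: β = asin((r1+r2)/C) = asin(19/81) = 13.5662°
wrap1 = wrap2 = π + 2β = 207.1323°

wrap2=207.13_deg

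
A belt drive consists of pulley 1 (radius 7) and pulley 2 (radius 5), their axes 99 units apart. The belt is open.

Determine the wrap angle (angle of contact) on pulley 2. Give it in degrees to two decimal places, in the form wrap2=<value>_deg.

open belt: β = asin((r2−r1)/C) = asin(-2/99) = -1.1576°
wrap1 = π − 2β = 182.3151°
wrap2 = π + 2β = 177.6849°

wrap2=177.68_deg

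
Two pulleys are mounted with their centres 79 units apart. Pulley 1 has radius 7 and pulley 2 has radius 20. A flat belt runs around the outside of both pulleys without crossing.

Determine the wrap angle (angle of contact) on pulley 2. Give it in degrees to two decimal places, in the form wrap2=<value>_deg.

open belt: β = asin((r2−r1)/C) = asin(13/79) = 9.4715°
wrap1 = π − 2β = 161.0570°
wrap2 = π + 2β = 198.9430°

wrap2=198.94_deg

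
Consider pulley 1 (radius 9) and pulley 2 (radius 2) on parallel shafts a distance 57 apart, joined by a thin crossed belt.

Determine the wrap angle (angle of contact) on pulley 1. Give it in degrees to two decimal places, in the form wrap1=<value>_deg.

crossed belt: β = asin((r1+r2)/C) = asin(11/57) = 11.1269°
wrap1 = wrap2 = π + 2β = 202.2538°

wrap1=202.25_deg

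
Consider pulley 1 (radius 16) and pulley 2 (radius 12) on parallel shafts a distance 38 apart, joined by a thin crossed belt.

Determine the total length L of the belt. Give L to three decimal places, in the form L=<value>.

L=185.735

crossed belt: β = asin((r1+r2)/C) = asin(28/38) = 47.4631°
wrap1 = wrap2 = π + 2β = 274.9262°
tangent length = C·cosβ = 25.6905
L = (r1+r2)·wrap + 2·C·cosβ = 28·4.7984 + 2·25.6905 = 185.7352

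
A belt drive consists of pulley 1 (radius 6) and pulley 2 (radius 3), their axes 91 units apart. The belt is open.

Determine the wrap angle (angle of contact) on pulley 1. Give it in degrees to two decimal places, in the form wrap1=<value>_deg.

wrap1=183.78_deg

open belt: β = asin((r2−r1)/C) = asin(-3/91) = -1.8892°
wrap1 = π − 2β = 183.7784°
wrap2 = π + 2β = 176.2216°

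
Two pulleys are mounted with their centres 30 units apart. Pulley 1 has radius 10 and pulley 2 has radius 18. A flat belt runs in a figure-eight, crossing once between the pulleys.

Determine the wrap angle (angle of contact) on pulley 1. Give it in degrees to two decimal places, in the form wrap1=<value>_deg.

crossed belt: β = asin((r1+r2)/C) = asin(28/30) = 68.9605°
wrap1 = wrap2 = π + 2β = 317.9211°

wrap1=317.92_deg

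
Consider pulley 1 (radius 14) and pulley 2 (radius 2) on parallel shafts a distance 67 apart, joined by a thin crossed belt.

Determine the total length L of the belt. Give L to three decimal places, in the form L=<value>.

L=188.105

crossed belt: β = asin((r1+r2)/C) = asin(16/67) = 13.8161°
wrap1 = wrap2 = π + 2β = 207.6322°
tangent length = C·cosβ = 65.0615
L = (r1+r2)·wrap + 2·C·cosβ = 16·3.6239 + 2·65.0615 = 188.1049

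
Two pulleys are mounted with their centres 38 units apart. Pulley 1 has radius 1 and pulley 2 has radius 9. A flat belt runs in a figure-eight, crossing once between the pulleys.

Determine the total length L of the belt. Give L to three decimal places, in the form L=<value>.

L=110.063

crossed belt: β = asin((r1+r2)/C) = asin(10/38) = 15.2575°
wrap1 = wrap2 = π + 2β = 210.5150°
tangent length = C·cosβ = 36.6606
L = (r1+r2)·wrap + 2·C·cosβ = 10·3.6742 + 2·36.6606 = 110.0630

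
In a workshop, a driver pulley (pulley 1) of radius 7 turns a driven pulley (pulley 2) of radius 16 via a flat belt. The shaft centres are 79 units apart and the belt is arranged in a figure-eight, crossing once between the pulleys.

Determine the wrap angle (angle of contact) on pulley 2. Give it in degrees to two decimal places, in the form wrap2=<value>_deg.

wrap2=213.85_deg

crossed belt: β = asin((r1+r2)/C) = asin(23/79) = 16.9262°
wrap1 = wrap2 = π + 2β = 213.8523°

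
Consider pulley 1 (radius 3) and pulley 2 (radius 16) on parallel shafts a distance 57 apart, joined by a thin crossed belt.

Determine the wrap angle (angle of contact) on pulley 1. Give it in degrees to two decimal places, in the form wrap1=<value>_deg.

wrap1=218.94_deg

crossed belt: β = asin((r1+r2)/C) = asin(19/57) = 19.4712°
wrap1 = wrap2 = π + 2β = 218.9424°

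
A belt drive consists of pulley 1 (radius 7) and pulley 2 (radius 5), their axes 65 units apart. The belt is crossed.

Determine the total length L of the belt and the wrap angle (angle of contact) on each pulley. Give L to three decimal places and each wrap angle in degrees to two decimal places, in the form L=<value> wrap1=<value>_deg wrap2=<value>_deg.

L=169.921 wrap1=201.28_deg wrap2=201.28_deg

crossed belt: β = asin((r1+r2)/C) = asin(12/65) = 10.6387°
wrap1 = wrap2 = π + 2β = 201.2774°
tangent length = C·cosβ = 63.8827
L = (r1+r2)·wrap + 2·C·cosβ = 12·3.5130 + 2·63.8827 = 169.9209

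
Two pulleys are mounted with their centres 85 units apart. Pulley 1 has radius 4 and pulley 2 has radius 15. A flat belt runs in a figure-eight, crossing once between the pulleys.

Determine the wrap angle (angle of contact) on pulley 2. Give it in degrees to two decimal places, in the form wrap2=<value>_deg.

crossed belt: β = asin((r1+r2)/C) = asin(19/85) = 12.9164°
wrap1 = wrap2 = π + 2β = 205.8328°

wrap2=205.83_deg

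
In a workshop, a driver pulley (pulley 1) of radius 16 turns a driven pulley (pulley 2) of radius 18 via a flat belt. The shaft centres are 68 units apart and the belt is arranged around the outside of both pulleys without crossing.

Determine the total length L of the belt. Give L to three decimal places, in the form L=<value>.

open belt: β = asin((r2−r1)/C) = asin(2/68) = 1.6854°
wrap1 = π − 2β = 176.6292°
wrap2 = π + 2β = 183.3708°
tangent length = C·cosβ = 67.9706
L = r1·wrap1 + r2·wrap2 + 2·C·cosβ = 16·3.0828 + 18·3.2004 + 2·67.9706 = 242.8730

L=242.873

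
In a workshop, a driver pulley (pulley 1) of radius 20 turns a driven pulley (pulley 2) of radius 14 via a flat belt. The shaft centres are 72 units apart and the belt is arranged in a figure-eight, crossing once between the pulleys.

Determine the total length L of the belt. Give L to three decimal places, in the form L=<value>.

L=267.190

crossed belt: β = asin((r1+r2)/C) = asin(34/72) = 28.1786°
wrap1 = wrap2 = π + 2β = 236.3573°
tangent length = C·cosβ = 63.4665
L = (r1+r2)·wrap + 2·C·cosβ = 34·4.1252 + 2·63.4665 = 267.1903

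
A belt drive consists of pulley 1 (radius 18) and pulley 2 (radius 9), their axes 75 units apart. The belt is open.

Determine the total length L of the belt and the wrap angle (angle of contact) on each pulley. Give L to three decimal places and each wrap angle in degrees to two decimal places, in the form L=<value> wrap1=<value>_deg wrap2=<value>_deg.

open belt: β = asin((r2−r1)/C) = asin(-9/75) = -6.8921°
wrap1 = π − 2β = 193.7842°
wrap2 = π + 2β = 166.2158°
tangent length = C·cosβ = 74.4580
L = r1·wrap1 + r2·wrap2 + 2·C·cosβ = 18·3.3822 + 9·2.9010 + 2·74.4580 = 235.9043

L=235.904 wrap1=193.78_deg wrap2=166.22_deg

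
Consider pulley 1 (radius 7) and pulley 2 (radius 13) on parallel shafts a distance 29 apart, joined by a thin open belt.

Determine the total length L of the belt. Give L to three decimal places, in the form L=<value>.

open belt: β = asin((r2−r1)/C) = asin(6/29) = 11.9405°
wrap1 = π − 2β = 156.1189°
wrap2 = π + 2β = 203.8811°
tangent length = C·cosβ = 28.3725
L = r1·wrap1 + r2·wrap2 + 2·C·cosβ = 7·2.7248 + 13·3.5584 + 2·28.3725 = 122.0777

L=122.078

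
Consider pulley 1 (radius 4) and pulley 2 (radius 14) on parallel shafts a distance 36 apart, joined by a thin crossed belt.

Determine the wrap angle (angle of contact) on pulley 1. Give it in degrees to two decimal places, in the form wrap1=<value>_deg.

wrap1=240.00_deg

crossed belt: β = asin((r1+r2)/C) = asin(18/36) = 30.0000°
wrap1 = wrap2 = π + 2β = 240.0000°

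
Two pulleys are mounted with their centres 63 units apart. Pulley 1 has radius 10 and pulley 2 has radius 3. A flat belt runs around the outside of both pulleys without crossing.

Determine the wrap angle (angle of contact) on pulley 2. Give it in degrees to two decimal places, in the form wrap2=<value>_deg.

wrap2=167.24_deg

open belt: β = asin((r2−r1)/C) = asin(-7/63) = -6.3794°
wrap1 = π − 2β = 192.7587°
wrap2 = π + 2β = 167.2413°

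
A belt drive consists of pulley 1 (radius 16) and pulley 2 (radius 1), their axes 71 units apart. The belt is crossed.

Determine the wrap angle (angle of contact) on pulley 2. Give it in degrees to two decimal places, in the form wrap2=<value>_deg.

wrap2=207.71_deg

crossed belt: β = asin((r1+r2)/C) = asin(17/71) = 13.8533°
wrap1 = wrap2 = π + 2β = 207.7066°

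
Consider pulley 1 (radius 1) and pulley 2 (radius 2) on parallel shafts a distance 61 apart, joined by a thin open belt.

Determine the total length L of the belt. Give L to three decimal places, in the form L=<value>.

L=131.441

open belt: β = asin((r2−r1)/C) = asin(1/61) = 0.9393°
wrap1 = π − 2β = 178.1214°
wrap2 = π + 2β = 181.8786°
tangent length = C·cosβ = 60.9918
L = r1·wrap1 + r2·wrap2 + 2·C·cosβ = 1·3.1088 + 2·3.1744 + 2·60.9918 = 131.4412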